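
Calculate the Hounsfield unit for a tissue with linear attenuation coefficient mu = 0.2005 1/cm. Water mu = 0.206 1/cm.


HU = ((mu_tissue - mu_water) / mu_water) * 1000
HU = ((0.2005 - 0.206) / 0.206) * 1000
HU = -26.7


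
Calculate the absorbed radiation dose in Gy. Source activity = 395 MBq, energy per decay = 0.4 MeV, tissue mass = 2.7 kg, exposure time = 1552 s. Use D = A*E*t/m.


A = 395 MBq = 3.9500e+08 Bq
E = 0.4 MeV = 6.408e-14 J
D = A*E*t/m = 3.9500e+08*6.408e-14*1552/2.7
D = 0.01455 Gy


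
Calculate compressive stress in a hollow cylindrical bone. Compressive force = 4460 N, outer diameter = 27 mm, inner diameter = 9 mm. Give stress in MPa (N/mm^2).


A = pi*(r_o^2 - r_i^2)
r_o = 13.5 mm, r_i = 4.5 mm
A = 508.938 mm^2
sigma = F/A = 4460 / 508.938
sigma = 8.763 MPa


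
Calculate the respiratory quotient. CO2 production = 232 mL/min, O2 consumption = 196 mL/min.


RQ = VCO2 / VO2
RQ = 232 / 196
RQ = 1.184


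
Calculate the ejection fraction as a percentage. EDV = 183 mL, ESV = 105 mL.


SV = EDV - ESV = 183 - 105 = 78 mL
EF = SV/EDV * 100 = 78/183 * 100
EF = 42.62%


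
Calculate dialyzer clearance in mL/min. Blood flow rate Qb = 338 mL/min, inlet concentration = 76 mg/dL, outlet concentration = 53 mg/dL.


K = Qb * (Cb_in - Cb_out) / Cb_in
K = 338 * (76 - 53) / 76
K = 102.3 mL/min


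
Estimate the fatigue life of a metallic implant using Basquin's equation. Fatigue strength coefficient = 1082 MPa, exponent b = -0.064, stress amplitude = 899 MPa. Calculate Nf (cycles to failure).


sigma_a = sigma_f' * (2Nf)^b
2Nf = (sigma_a/sigma_f')^(1/b)
2Nf = (899/1082)^(1/-0.064)
2Nf = 18.084469
Nf = 9.042


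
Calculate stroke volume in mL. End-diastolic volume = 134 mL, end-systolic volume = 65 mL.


SV = EDV - ESV
SV = 134 - 65
SV = 69 mL


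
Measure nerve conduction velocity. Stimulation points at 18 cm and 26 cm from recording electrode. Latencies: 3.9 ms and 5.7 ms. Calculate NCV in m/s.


Distance = (26 - 18) / 100 = 0.08 m
dt = (5.7 - 3.9) / 1000 = 0.0018 s
NCV = dist / dt = 44.44 m/s


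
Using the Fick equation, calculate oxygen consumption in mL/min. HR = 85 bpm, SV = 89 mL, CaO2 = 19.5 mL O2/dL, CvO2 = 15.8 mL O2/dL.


CO = HR*SV = 85*89/1000 = 7.565 L/min
a-v O2 diff = 19.5 - 15.8 = 3.7 mL/dL
VO2 = CO * (CaO2-CvO2) * 10 dL/L
VO2 = 7.565 * 3.7 * 10
VO2 = 279.9 mL/min


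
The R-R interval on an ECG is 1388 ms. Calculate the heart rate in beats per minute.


HR = 60 / RR_interval(s)
RR = 1388 ms = 1.388 s
HR = 60 / 1.388 = 43.23 bpm


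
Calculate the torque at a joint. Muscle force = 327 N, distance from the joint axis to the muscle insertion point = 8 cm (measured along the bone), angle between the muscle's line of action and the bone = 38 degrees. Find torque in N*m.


Torque = F * d * sin(theta)   (moment arm = d*sin(theta))
d = 8 cm = 0.08 m
Torque = 327 * 0.08 * sin(38)
Torque = 16.11 N*m


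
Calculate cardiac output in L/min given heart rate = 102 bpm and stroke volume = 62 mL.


CO = HR * SV
CO = 102 * 62 / 1000
CO = 6.324 L/min


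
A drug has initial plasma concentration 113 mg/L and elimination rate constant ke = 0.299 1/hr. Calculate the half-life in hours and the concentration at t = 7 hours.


t_half = ln(2) / ke = 0.693147 / 0.299 = 2.318 hr
C(t) = C0 * exp(-ke*t) = 113 * exp(-0.299*7)
C(7) = 13.93 mg/L


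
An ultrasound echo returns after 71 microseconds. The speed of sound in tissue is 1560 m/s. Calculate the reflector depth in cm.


depth = c * t / 2
t = 71 us = 7.1000e-05 s
depth = 1560 * 7.1000e-05 / 2
depth = 0.05538 m = 5.538 cm


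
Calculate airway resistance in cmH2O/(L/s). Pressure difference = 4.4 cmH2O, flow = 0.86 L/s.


R = dP / flow
R = 4.4 / 0.86
R = 5.116 cmH2O/(L/s)


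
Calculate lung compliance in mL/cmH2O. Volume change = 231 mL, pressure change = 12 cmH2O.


C = dV / dP
C = 231 / 12
C = 19.25 mL/cmH2O


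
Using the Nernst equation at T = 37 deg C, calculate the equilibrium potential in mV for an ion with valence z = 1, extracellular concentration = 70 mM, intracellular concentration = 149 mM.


E = (RT/(zF)) * ln(C_out/C_in)
T = 37 + 273.15 = 310.15 K
E = (8.314 * 310.15 / (1 * 96485)) * ln(70/149)
E = -20.19 mV


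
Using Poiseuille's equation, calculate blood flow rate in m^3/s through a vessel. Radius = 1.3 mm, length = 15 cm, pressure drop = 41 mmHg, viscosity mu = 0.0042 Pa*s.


Q = pi*r^4*dP / (8*mu*L)
r = 0.0013 m, L = 0.15 m
dP = 41 mmHg = 5466.202 Pa
Q = 9.7315e-06 m^3/s


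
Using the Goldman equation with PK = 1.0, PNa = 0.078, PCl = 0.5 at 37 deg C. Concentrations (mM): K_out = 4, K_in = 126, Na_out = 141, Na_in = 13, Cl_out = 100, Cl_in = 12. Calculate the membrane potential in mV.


Vm = (RT/F)*ln((PK*Ko + PNa*Nao + PCl*Cli)/(PK*Ki + PNa*Nai + PCl*Clo))
Numer = 20.998, Denom = 177.014
Vm = -56.97 mV


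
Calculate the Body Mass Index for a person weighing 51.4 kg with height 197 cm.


BMI = weight / height^2
height = 197 cm = 1.97 m
BMI = 51.4 / 1.97^2
BMI = 13.24 kg/m^2


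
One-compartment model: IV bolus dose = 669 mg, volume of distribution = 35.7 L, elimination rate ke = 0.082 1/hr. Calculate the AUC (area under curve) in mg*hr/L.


C0 = Dose/Vd = 669/35.7 = 18.7395 mg/L
AUC = C0/ke = 18.7395/0.082
AUC = 228.5 mg*hr/L


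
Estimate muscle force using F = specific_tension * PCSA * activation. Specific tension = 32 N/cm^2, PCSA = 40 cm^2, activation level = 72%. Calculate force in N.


F = sigma * PCSA * activation
F = 32 * 40 * 0.72
F = 921.6 N


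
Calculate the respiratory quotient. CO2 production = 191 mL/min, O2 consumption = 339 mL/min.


RQ = VCO2 / VO2
RQ = 191 / 339
RQ = 0.5634


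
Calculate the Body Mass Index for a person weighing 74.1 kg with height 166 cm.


BMI = weight / height^2
height = 166 cm = 1.66 m
BMI = 74.1 / 1.66^2
BMI = 26.89 kg/m^2


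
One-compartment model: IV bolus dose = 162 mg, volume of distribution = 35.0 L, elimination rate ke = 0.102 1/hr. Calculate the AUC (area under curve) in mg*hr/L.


C0 = Dose/Vd = 162/35.0 = 4.62857 mg/L
AUC = C0/ke = 4.62857/0.102
AUC = 45.38 mg*hr/L


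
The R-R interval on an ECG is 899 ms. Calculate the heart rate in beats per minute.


HR = 60 / RR_interval(s)
RR = 899 ms = 0.899 s
HR = 60 / 0.899 = 66.74 bpm


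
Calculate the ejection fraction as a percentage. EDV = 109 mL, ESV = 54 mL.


SV = EDV - ESV = 109 - 54 = 55 mL
EF = SV/EDV * 100 = 55/109 * 100
EF = 50.46%


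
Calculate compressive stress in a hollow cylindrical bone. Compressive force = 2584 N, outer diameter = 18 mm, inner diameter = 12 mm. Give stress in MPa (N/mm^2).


A = pi*(r_o^2 - r_i^2)
r_o = 9 mm, r_i = 6 mm
A = 141.372 mm^2
sigma = F/A = 2584 / 141.372
sigma = 18.28 MPa


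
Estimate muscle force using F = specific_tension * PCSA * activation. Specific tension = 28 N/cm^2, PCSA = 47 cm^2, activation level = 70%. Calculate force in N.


F = sigma * PCSA * activation
F = 28 * 47 * 0.7
F = 921.2 N


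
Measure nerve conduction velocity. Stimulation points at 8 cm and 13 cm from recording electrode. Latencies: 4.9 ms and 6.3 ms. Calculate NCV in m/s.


Distance = (13 - 8) / 100 = 0.05 m
dt = (6.3 - 4.9) / 1000 = 0.0014 s
NCV = dist / dt = 35.71 m/s


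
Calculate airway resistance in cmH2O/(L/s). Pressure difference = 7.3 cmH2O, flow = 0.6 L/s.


R = dP / flow
R = 7.3 / 0.6
R = 12.17 cmH2O/(L/s)


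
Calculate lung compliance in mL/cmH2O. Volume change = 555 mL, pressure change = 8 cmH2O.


C = dV / dP
C = 555 / 8
C = 69.38 mL/cmH2O


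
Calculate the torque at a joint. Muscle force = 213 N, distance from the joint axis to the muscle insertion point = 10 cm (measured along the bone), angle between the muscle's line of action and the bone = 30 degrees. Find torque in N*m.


Torque = F * d * sin(theta)   (moment arm = d*sin(theta))
d = 10 cm = 0.1 m
Torque = 213 * 0.1 * sin(30)
Torque = 10.65 N*m


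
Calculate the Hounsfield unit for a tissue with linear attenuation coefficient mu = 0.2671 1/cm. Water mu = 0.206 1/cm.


HU = ((mu_tissue - mu_water) / mu_water) * 1000
HU = ((0.2671 - 0.206) / 0.206) * 1000
HU = 296.6


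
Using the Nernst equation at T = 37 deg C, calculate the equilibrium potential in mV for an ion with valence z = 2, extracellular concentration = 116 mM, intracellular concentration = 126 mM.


E = (RT/(zF)) * ln(C_out/C_in)
T = 37 + 273.15 = 310.15 K
E = (8.314 * 310.15 / (2 * 96485)) * ln(116/126)
E = -1.105 mV


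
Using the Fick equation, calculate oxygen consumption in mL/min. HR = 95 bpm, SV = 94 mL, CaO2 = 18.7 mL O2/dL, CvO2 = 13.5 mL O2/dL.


CO = HR*SV = 95*94/1000 = 8.93 L/min
a-v O2 diff = 18.7 - 13.5 = 5.2 mL/dL
VO2 = CO * (CaO2-CvO2) * 10 dL/L
VO2 = 8.93 * 5.2 * 10
VO2 = 464.4 mL/min


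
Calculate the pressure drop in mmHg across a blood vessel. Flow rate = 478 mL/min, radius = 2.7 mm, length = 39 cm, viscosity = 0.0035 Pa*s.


dP = 8*mu*L*Q / (pi*r^4)
Q = 478 mL/min = 7.96667e-06 m^3/s
dP = 521.068 Pa = 521.068 / 133.322 mmHg = 3.908 mmHg


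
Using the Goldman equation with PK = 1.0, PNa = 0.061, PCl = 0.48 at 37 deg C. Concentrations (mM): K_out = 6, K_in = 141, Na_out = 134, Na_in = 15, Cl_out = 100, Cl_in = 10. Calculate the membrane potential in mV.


Vm = (RT/F)*ln((PK*Ko + PNa*Nao + PCl*Cli)/(PK*Ki + PNa*Nai + PCl*Clo))
Numer = 18.974, Denom = 189.915
Vm = -61.56 mV


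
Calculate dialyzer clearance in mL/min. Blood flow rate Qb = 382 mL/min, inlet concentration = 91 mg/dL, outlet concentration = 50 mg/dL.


K = Qb * (Cb_in - Cb_out) / Cb_in
K = 382 * (91 - 50) / 91
K = 172.1 mL/min


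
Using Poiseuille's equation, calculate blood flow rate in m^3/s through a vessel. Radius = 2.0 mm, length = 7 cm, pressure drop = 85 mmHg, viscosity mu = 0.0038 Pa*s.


Q = pi*r^4*dP / (8*mu*L)
r = 0.002 m, L = 0.07 m
dP = 85 mmHg = 11332.37 Pa
Q = 2.6768e-04 m^3/s


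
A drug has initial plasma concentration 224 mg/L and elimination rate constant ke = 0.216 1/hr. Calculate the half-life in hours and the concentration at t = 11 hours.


t_half = ln(2) / ke = 0.693147 / 0.216 = 3.209 hr
C(t) = C0 * exp(-ke*t) = 224 * exp(-0.216*11)
C(11) = 20.81 mg/L


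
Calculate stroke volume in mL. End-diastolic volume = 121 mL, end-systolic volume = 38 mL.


SV = EDV - ESV
SV = 121 - 38
SV = 83 mL


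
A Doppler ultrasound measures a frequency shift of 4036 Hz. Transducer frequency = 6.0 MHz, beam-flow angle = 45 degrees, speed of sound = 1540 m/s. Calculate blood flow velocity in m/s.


v = fd * c / (2 * f0 * cos(theta))
v = 4036 * 1540 / (2 * 6.0000e+06 * cos(45))
v = 0.7325 m/s


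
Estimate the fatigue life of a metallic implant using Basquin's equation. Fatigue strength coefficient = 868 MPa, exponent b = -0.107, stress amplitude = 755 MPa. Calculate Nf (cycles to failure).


sigma_a = sigma_f' * (2Nf)^b
2Nf = (sigma_a/sigma_f')^(1/b)
2Nf = (755/868)^(1/-0.107)
2Nf = 3.6821433
Nf = 1.841


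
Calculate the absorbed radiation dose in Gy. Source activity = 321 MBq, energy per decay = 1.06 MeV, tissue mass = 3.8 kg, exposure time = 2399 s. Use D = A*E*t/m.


A = 321 MBq = 3.2100e+08 Bq
E = 1.06 MeV = 1.69812e-13 J
D = A*E*t/m = 3.2100e+08*1.69812e-13*2399/3.8
D = 0.03441 Gy


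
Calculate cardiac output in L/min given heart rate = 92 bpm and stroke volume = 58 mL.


CO = HR * SV
CO = 92 * 58 / 1000
CO = 5.336 L/min


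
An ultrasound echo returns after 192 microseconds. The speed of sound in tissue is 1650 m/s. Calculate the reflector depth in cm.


depth = c * t / 2
t = 192 us = 1.9200e-04 s
depth = 1650 * 1.9200e-04 / 2
depth = 0.1584 m = 15.84 cm


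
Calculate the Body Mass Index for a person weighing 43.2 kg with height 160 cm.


BMI = weight / height^2
height = 160 cm = 1.6 m
BMI = 43.2 / 1.6^2
BMI = 16.87 kg/m^2


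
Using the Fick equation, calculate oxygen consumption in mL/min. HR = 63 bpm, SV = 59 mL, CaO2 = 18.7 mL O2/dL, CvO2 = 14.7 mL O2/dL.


CO = HR*SV = 63*59/1000 = 3.717 L/min
a-v O2 diff = 18.7 - 14.7 = 4 mL/dL
VO2 = CO * (CaO2-CvO2) * 10 dL/L
VO2 = 3.717 * 4 * 10
VO2 = 148.7 mL/min


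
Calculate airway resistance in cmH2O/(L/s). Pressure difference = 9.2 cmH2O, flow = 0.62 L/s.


R = dP / flow
R = 9.2 / 0.62
R = 14.84 cmH2O/(L/s)


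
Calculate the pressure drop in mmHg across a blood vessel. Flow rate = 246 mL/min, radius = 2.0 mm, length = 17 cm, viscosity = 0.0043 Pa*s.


dP = 8*mu*L*Q / (pi*r^4)
Q = 246 mL/min = 4.1e-06 m^3/s
dP = 477.003 Pa = 477.003 / 133.322 mmHg = 3.578 mmHg


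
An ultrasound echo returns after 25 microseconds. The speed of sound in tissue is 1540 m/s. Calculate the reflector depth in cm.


depth = c * t / 2
t = 25 us = 2.5000e-05 s
depth = 1540 * 2.5000e-05 / 2
depth = 0.01925 m = 1.925 cm


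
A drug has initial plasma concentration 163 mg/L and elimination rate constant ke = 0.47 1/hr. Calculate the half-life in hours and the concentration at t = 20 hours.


t_half = ln(2) / ke = 0.693147 / 0.47 = 1.475 hr
C(t) = C0 * exp(-ke*t) = 163 * exp(-0.47*20)
C(20) = 0.01348 mg/L


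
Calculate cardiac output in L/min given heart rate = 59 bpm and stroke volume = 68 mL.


CO = HR * SV
CO = 59 * 68 / 1000
CO = 4.012 L/min


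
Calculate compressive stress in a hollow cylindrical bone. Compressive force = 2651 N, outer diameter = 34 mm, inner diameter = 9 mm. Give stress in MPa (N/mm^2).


A = pi*(r_o^2 - r_i^2)
r_o = 17 mm, r_i = 4.5 mm
A = 844.303 mm^2
sigma = F/A = 2651 / 844.303
sigma = 3.14 MPa


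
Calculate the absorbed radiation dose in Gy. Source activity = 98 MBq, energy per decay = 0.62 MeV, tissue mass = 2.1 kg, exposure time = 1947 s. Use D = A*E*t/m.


A = 98 MBq = 9.8000e+07 Bq
E = 0.62 MeV = 9.9324e-14 J
D = A*E*t/m = 9.8000e+07*9.9324e-14*1947/2.1
D = 0.009025 Gy


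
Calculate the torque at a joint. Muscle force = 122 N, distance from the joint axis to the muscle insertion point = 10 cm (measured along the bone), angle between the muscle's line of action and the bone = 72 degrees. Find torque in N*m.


Torque = F * d * sin(theta)   (moment arm = d*sin(theta))
d = 10 cm = 0.1 m
Torque = 122 * 0.1 * sin(72)
Torque = 11.6 N*m


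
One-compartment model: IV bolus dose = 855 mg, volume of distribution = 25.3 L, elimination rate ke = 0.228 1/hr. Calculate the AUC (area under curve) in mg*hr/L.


C0 = Dose/Vd = 855/25.3 = 33.7945 mg/L
AUC = C0/ke = 33.7945/0.228
AUC = 148.2 mg*hr/L


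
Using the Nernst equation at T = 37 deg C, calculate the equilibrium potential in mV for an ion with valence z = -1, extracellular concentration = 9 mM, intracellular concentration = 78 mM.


E = (RT/(zF)) * ln(C_out/C_in)
T = 37 + 273.15 = 310.15 K
E = (8.314 * 310.15 / (-1 * 96485)) * ln(9/78)
E = 57.71 mV


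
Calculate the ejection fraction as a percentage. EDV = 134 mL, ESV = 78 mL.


SV = EDV - ESV = 134 - 78 = 56 mL
EF = SV/EDV * 100 = 56/134 * 100
EF = 41.79%


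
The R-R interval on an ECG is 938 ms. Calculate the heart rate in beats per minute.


HR = 60 / RR_interval(s)
RR = 938 ms = 0.938 s
HR = 60 / 0.938 = 63.97 bpm


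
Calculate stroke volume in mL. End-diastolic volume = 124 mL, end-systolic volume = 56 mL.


SV = EDV - ESV
SV = 124 - 56
SV = 68 mL


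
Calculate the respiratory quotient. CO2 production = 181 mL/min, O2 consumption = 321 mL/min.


RQ = VCO2 / VO2
RQ = 181 / 321
RQ = 0.5639


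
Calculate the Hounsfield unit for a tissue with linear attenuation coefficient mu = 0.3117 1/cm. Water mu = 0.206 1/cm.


HU = ((mu_tissue - mu_water) / mu_water) * 1000
HU = ((0.3117 - 0.206) / 0.206) * 1000
HU = 513.1


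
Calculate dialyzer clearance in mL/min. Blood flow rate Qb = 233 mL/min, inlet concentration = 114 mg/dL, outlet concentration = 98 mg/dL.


K = Qb * (Cb_in - Cb_out) / Cb_in
K = 233 * (114 - 98) / 114
K = 32.7 mL/min


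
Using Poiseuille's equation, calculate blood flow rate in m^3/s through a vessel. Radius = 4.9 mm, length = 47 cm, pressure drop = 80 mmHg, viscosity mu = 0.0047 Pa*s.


Q = pi*r^4*dP / (8*mu*L)
r = 0.0049 m, L = 0.47 m
dP = 80 mmHg = 10665.76 Pa
Q = 0.001093 m^3/s


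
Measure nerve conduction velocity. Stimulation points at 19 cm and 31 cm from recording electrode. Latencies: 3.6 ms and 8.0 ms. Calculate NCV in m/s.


Distance = (31 - 19) / 100 = 0.12 m
dt = (8.0 - 3.6) / 1000 = 0.0044 s
NCV = dist / dt = 27.27 m/s


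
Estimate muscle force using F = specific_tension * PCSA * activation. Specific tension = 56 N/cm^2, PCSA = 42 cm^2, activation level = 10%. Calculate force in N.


F = sigma * PCSA * activation
F = 56 * 42 * 0.1
F = 235.2 N


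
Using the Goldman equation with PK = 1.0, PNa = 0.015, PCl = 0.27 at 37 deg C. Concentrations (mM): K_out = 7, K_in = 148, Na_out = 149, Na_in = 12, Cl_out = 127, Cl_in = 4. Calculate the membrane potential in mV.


Vm = (RT/F)*ln((PK*Ko + PNa*Nao + PCl*Cli)/(PK*Ki + PNa*Nai + PCl*Clo))
Numer = 10.315, Denom = 182.47
Vm = -76.78 mV


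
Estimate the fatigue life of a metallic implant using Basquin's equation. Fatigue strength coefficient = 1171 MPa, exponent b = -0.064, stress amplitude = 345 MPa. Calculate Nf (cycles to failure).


sigma_a = sigma_f' * (2Nf)^b
2Nf = (sigma_a/sigma_f')^(1/b)
2Nf = (345/1171)^(1/-0.064)
2Nf = 1.9623575e+08
Nf = 9.8118e+07


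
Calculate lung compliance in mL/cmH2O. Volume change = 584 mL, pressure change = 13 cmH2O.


C = dV / dP
C = 584 / 13
C = 44.92 mL/cmH2O


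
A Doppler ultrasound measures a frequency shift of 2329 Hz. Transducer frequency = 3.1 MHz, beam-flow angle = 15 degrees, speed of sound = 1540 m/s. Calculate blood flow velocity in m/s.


v = fd * c / (2 * f0 * cos(theta))
v = 2329 * 1540 / (2 * 3.1000e+06 * cos(15))
v = 0.5989 m/s


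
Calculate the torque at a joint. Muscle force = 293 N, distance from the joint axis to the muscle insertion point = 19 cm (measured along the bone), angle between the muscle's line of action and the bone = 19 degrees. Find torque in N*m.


Torque = F * d * sin(theta)   (moment arm = d*sin(theta))
d = 19 cm = 0.19 m
Torque = 293 * 0.19 * sin(19)
Torque = 18.12 N*m


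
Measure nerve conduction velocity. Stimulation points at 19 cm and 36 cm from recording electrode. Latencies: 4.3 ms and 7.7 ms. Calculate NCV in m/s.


Distance = (36 - 19) / 100 = 0.17 m
dt = (7.7 - 4.3) / 1000 = 0.0034 s
NCV = dist / dt = 50 m/s


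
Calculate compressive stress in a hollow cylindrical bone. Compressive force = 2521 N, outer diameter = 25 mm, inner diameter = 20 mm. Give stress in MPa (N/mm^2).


A = pi*(r_o^2 - r_i^2)
r_o = 12.5 mm, r_i = 10 mm
A = 176.715 mm^2
sigma = F/A = 2521 / 176.715
sigma = 14.27 MPa


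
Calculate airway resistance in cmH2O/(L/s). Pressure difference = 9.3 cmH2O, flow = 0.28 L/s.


R = dP / flow
R = 9.3 / 0.28
R = 33.21 cmH2O/(L/s)


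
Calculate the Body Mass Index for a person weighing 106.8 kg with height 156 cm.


BMI = weight / height^2
height = 156 cm = 1.56 m
BMI = 106.8 / 1.56^2
BMI = 43.89 kg/m^2


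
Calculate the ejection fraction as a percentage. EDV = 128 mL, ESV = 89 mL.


SV = EDV - ESV = 128 - 89 = 39 mL
EF = SV/EDV * 100 = 39/128 * 100
EF = 30.47%


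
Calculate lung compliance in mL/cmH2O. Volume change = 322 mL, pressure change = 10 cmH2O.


C = dV / dP
C = 322 / 10
C = 32.2 mL/cmH2O


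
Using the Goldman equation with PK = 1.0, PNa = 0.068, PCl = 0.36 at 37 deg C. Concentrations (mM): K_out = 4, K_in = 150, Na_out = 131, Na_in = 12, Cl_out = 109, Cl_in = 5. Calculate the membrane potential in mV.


Vm = (RT/F)*ln((PK*Ko + PNa*Nao + PCl*Cli)/(PK*Ki + PNa*Nai + PCl*Clo))
Numer = 14.708, Denom = 190.056
Vm = -68.39 mV


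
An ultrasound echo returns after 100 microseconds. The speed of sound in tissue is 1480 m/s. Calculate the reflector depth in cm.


depth = c * t / 2
t = 100 us = 1.0000e-04 s
depth = 1480 * 1.0000e-04 / 2
depth = 0.074 m = 7.4 cm


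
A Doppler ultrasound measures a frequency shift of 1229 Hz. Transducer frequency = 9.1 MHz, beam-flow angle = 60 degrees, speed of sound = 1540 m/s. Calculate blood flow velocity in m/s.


v = fd * c / (2 * f0 * cos(theta))
v = 1229 * 1540 / (2 * 9.1000e+06 * cos(60))
v = 0.208 m/s


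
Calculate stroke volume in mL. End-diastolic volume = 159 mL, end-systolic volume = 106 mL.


SV = EDV - ESV
SV = 159 - 106
SV = 53 mL


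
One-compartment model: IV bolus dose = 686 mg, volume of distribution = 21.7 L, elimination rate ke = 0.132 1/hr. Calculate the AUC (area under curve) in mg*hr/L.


C0 = Dose/Vd = 686/21.7 = 31.6129 mg/L
AUC = C0/ke = 31.6129/0.132
AUC = 239.5 mg*hr/L


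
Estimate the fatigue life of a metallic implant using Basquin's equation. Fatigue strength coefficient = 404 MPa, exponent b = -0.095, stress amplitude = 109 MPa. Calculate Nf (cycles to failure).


sigma_a = sigma_f' * (2Nf)^b
2Nf = (sigma_a/sigma_f')^(1/b)
2Nf = (109/404)^(1/-0.095)
2Nf = 974986.5
Nf = 4.875e+05


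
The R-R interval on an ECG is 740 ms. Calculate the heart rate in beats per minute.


HR = 60 / RR_interval(s)
RR = 740 ms = 0.74 s
HR = 60 / 0.74 = 81.08 bpm


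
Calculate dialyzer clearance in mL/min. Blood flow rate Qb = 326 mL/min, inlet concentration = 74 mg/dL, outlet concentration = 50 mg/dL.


K = Qb * (Cb_in - Cb_out) / Cb_in
K = 326 * (74 - 50) / 74
K = 105.7 mL/min


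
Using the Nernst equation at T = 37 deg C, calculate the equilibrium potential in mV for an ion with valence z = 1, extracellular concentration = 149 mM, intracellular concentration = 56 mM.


E = (RT/(zF)) * ln(C_out/C_in)
T = 37 + 273.15 = 310.15 K
E = (8.314 * 310.15 / (1 * 96485)) * ln(149/56)
E = 26.15 mV


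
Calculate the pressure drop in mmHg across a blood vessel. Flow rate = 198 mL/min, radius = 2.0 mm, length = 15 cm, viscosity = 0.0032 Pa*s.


dP = 8*mu*L*Q / (pi*r^4)
Q = 198 mL/min = 3.3e-06 m^3/s
dP = 252.101 Pa = 252.101 / 133.322 mmHg = 1.891 mmHg


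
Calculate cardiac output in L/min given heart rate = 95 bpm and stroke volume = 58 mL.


CO = HR * SV
CO = 95 * 58 / 1000
CO = 5.51 L/min


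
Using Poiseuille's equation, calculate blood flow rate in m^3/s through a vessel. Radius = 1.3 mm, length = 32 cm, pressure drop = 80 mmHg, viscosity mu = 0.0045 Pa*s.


Q = pi*r^4*dP / (8*mu*L)
r = 0.0013 m, L = 0.32 m
dP = 80 mmHg = 10665.76 Pa
Q = 8.3074e-06 m^3/s


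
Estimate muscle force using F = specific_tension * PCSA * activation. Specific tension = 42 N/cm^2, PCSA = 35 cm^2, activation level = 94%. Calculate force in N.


F = sigma * PCSA * activation
F = 42 * 35 * 0.94
F = 1382 N


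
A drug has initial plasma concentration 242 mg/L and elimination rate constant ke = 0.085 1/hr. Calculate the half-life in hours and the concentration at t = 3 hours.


t_half = ln(2) / ke = 0.693147 / 0.085 = 8.155 hr
C(t) = C0 * exp(-ke*t) = 242 * exp(-0.085*3)
C(3) = 187.5 mg/L


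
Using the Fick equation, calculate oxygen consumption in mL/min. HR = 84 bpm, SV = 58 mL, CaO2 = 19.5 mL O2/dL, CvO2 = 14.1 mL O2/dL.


CO = HR*SV = 84*58/1000 = 4.872 L/min
a-v O2 diff = 19.5 - 14.1 = 5.4 mL/dL
VO2 = CO * (CaO2-CvO2) * 10 dL/L
VO2 = 4.872 * 5.4 * 10
VO2 = 263.1 mL/min


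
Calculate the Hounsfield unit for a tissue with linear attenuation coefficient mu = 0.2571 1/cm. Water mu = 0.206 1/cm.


HU = ((mu_tissue - mu_water) / mu_water) * 1000
HU = ((0.2571 - 0.206) / 0.206) * 1000
HU = 248.1


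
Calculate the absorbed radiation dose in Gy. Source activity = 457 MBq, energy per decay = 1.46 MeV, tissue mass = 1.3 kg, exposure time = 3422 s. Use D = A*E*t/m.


A = 457 MBq = 4.5700e+08 Bq
E = 1.46 MeV = 2.33892e-13 J
D = A*E*t/m = 4.5700e+08*2.33892e-13*3422/1.3
D = 0.2814 Gy


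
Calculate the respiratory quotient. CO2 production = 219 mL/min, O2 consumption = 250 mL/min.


RQ = VCO2 / VO2
RQ = 219 / 250
RQ = 0.876


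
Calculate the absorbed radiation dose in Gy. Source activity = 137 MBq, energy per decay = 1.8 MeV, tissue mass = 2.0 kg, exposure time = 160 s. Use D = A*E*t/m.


A = 137 MBq = 1.3700e+08 Bq
E = 1.8 MeV = 2.8836e-13 J
D = A*E*t/m = 1.3700e+08*2.8836e-13*160/2.0
D = 0.00316 Gy


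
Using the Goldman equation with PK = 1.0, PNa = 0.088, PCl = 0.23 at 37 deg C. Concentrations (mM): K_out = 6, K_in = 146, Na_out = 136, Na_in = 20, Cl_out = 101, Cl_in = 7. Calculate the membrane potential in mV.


Vm = (RT/F)*ln((PK*Ko + PNa*Nao + PCl*Cli)/(PK*Ki + PNa*Nai + PCl*Clo))
Numer = 19.578, Denom = 170.99
Vm = -57.92 mV


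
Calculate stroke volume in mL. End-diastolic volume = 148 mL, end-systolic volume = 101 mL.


SV = EDV - ESV
SV = 148 - 101
SV = 47 mL


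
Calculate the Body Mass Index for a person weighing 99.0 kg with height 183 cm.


BMI = weight / height^2
height = 183 cm = 1.83 m
BMI = 99.0 / 1.83^2
BMI = 29.56 kg/m^2


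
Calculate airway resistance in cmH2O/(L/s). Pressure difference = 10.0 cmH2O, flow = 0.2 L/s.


R = dP / flow
R = 10.0 / 0.2
R = 50 cmH2O/(L/s)


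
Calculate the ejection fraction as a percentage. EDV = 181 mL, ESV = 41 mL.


SV = EDV - ESV = 181 - 41 = 140 mL
EF = SV/EDV * 100 = 140/181 * 100
EF = 77.35%


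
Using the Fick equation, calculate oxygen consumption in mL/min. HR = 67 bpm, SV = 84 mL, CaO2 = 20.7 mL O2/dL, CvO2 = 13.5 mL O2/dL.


CO = HR*SV = 67*84/1000 = 5.628 L/min
a-v O2 diff = 20.7 - 13.5 = 7.2 mL/dL
VO2 = CO * (CaO2-CvO2) * 10 dL/L
VO2 = 5.628 * 7.2 * 10
VO2 = 405.2 mL/min


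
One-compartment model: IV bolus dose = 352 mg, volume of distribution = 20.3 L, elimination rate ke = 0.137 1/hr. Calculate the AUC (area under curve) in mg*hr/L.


C0 = Dose/Vd = 352/20.3 = 17.3399 mg/L
AUC = C0/ke = 17.3399/0.137
AUC = 126.6 mg*hr/L


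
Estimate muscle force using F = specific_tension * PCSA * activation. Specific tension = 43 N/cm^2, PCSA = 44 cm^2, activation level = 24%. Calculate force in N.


F = sigma * PCSA * activation
F = 43 * 44 * 0.24
F = 454.1 N


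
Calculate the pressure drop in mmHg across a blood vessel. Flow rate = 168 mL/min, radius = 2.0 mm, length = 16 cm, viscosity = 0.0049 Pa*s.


dP = 8*mu*L*Q / (pi*r^4)
Q = 168 mL/min = 2.8e-06 m^3/s
dP = 349.377 Pa = 349.377 / 133.322 mmHg = 2.621 mmHg


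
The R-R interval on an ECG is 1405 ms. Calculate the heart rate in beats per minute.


HR = 60 / RR_interval(s)
RR = 1405 ms = 1.405 s
HR = 60 / 1.405 = 42.7 bpm


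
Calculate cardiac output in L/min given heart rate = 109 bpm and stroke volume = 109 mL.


CO = HR * SV
CO = 109 * 109 / 1000
CO = 11.88 L/min


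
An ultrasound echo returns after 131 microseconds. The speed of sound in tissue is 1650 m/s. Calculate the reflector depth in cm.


depth = c * t / 2
t = 131 us = 1.3100e-04 s
depth = 1650 * 1.3100e-04 / 2
depth = 0.108075 m = 10.8075 cm


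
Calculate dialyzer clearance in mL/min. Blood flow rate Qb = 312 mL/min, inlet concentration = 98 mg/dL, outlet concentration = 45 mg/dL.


K = Qb * (Cb_in - Cb_out) / Cb_in
K = 312 * (98 - 45) / 98
K = 168.7 mL/min


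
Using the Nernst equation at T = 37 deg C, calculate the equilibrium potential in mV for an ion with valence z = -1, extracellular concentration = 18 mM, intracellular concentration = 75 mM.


E = (RT/(zF)) * ln(C_out/C_in)
T = 37 + 273.15 = 310.15 K
E = (8.314 * 310.15 / (-1 * 96485)) * ln(18/75)
E = 38.14 mV


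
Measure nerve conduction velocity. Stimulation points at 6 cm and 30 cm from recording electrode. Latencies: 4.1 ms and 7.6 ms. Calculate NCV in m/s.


Distance = (30 - 6) / 100 = 0.24 m
dt = (7.6 - 4.1) / 1000 = 0.0035 s
NCV = dist / dt = 68.57 m/s


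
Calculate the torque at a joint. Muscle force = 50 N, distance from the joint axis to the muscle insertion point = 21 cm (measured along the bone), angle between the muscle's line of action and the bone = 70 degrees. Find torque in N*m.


Torque = F * d * sin(theta)   (moment arm = d*sin(theta))
d = 21 cm = 0.21 m
Torque = 50 * 0.21 * sin(70)
Torque = 9.867 N*m


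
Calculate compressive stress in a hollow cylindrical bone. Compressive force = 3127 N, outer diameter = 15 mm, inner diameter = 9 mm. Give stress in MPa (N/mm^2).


A = pi*(r_o^2 - r_i^2)
r_o = 7.5 mm, r_i = 4.5 mm
A = 113.097 mm^2
sigma = F/A = 3127 / 113.097
sigma = 27.65 MPa


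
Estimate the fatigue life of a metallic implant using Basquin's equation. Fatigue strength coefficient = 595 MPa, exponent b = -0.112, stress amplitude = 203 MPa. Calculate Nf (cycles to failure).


sigma_a = sigma_f' * (2Nf)^b
2Nf = (sigma_a/sigma_f')^(1/b)
2Nf = (203/595)^(1/-0.112)
2Nf = 14785.285
Nf = 7393


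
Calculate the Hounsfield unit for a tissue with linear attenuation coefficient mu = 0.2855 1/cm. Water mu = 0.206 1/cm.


HU = ((mu_tissue - mu_water) / mu_water) * 1000
HU = ((0.2855 - 0.206) / 0.206) * 1000
HU = 385.9


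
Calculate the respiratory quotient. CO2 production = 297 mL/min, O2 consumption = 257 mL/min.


RQ = VCO2 / VO2
RQ = 297 / 257
RQ = 1.156


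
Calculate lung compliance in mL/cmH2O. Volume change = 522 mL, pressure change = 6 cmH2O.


C = dV / dP
C = 522 / 6
C = 87 mL/cmH2O


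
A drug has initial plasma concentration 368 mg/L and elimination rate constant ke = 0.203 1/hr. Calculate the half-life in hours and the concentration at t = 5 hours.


t_half = ln(2) / ke = 0.693147 / 0.203 = 3.415 hr
C(t) = C0 * exp(-ke*t) = 368 * exp(-0.203*5)
C(5) = 133.4 mg/L


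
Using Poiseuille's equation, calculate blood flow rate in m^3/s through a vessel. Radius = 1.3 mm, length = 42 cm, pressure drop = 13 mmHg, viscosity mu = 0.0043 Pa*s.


Q = pi*r^4*dP / (8*mu*L)
r = 0.0013 m, L = 0.42 m
dP = 13 mmHg = 1733.186 Pa
Q = 1.0764e-06 m^3/s


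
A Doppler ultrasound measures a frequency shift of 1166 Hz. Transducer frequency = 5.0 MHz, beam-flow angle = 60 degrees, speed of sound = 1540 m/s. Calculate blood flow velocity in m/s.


v = fd * c / (2 * f0 * cos(theta))
v = 1166 * 1540 / (2 * 5.0000e+06 * cos(60))
v = 0.3591 m/s


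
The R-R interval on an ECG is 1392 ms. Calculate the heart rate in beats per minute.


HR = 60 / RR_interval(s)
RR = 1392 ms = 1.392 s
HR = 60 / 1.392 = 43.1 bpm


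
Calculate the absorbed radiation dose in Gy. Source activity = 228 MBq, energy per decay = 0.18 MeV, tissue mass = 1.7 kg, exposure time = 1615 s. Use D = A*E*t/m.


A = 228 MBq = 2.2800e+08 Bq
E = 0.18 MeV = 2.8836e-14 J
D = A*E*t/m = 2.2800e+08*2.8836e-14*1615/1.7
D = 0.006246 Gy


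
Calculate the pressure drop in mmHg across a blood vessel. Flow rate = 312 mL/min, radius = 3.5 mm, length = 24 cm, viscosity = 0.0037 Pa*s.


dP = 8*mu*L*Q / (pi*r^4)
Q = 312 mL/min = 5.2e-06 m^3/s
dP = 78.3582 Pa = 78.3582 / 133.322 mmHg = 0.5877 mmHg


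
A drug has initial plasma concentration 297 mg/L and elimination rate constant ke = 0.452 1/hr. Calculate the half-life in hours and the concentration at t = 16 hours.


t_half = ln(2) / ke = 0.693147 / 0.452 = 1.534 hr
C(t) = C0 * exp(-ke*t) = 297 * exp(-0.452*16)
C(16) = 0.2148 mg/L


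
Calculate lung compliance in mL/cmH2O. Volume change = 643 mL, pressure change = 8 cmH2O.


C = dV / dP
C = 643 / 8
C = 80.38 mL/cmH2O


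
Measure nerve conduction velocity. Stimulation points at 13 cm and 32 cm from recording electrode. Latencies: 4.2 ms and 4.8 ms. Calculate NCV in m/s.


Distance = (32 - 13) / 100 = 0.19 m
dt = (4.8 - 4.2) / 1000 = 6.0000e-04 s
NCV = dist / dt = 316.7 m/s


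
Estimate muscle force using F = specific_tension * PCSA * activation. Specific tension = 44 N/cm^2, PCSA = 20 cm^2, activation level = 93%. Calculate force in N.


F = sigma * PCSA * activation
F = 44 * 20 * 0.93
F = 818.4 N


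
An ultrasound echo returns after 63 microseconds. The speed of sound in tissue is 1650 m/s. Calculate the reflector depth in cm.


depth = c * t / 2
t = 63 us = 6.3000e-05 s
depth = 1650 * 6.3000e-05 / 2
depth = 0.051975 m = 5.1975 cm


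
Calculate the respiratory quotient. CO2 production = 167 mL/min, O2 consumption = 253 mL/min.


RQ = VCO2 / VO2
RQ = 167 / 253
RQ = 0.6601


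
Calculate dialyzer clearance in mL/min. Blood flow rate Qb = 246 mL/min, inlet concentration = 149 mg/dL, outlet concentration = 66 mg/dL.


K = Qb * (Cb_in - Cb_out) / Cb_in
K = 246 * (149 - 66) / 149
K = 137 mL/min


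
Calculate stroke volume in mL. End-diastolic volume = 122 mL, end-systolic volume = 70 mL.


SV = EDV - ESV
SV = 122 - 70
SV = 52 mL


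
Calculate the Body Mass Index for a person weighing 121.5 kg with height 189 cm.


BMI = weight / height^2
height = 189 cm = 1.89 m
BMI = 121.5 / 1.89^2
BMI = 34.01 kg/m^2


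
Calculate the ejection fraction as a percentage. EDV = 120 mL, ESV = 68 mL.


SV = EDV - ESV = 120 - 68 = 52 mL
EF = SV/EDV * 100 = 52/120 * 100
EF = 43.33%


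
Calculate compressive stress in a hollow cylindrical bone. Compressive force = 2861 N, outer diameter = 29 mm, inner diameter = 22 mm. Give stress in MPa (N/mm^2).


A = pi*(r_o^2 - r_i^2)
r_o = 14.5 mm, r_i = 11 mm
A = 280.387 mm^2
sigma = F/A = 2861 / 280.387
sigma = 10.2 MPa


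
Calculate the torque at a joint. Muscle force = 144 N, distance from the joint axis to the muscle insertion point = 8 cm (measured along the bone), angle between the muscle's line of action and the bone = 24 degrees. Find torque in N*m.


Torque = F * d * sin(theta)   (moment arm = d*sin(theta))
d = 8 cm = 0.08 m
Torque = 144 * 0.08 * sin(24)
Torque = 4.686 N*m


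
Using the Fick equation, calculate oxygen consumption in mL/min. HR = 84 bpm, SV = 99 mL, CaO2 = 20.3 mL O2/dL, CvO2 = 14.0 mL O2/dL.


CO = HR*SV = 84*99/1000 = 8.316 L/min
a-v O2 diff = 20.3 - 14.0 = 6.3 mL/dL
VO2 = CO * (CaO2-CvO2) * 10 dL/L
VO2 = 8.316 * 6.3 * 10
VO2 = 523.9 mL/min


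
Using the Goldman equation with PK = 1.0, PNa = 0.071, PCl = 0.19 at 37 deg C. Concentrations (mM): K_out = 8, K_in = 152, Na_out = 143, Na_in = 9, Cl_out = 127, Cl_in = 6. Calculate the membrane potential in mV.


Vm = (RT/F)*ln((PK*Ko + PNa*Nao + PCl*Cli)/(PK*Ki + PNa*Nai + PCl*Clo))
Numer = 19.293, Denom = 176.769
Vm = -59.2 mV


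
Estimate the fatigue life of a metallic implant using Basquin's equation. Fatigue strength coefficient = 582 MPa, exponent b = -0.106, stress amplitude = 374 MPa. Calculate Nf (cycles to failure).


sigma_a = sigma_f' * (2Nf)^b
2Nf = (sigma_a/sigma_f')^(1/b)
2Nf = (374/582)^(1/-0.106)
2Nf = 64.8344
Nf = 32.42


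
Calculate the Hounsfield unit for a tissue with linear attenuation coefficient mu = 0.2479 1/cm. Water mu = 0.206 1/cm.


HU = ((mu_tissue - mu_water) / mu_water) * 1000
HU = ((0.2479 - 0.206) / 0.206) * 1000
HU = 203.4


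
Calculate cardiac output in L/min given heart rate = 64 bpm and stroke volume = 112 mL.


CO = HR * SV
CO = 64 * 112 / 1000
CO = 7.168 L/min


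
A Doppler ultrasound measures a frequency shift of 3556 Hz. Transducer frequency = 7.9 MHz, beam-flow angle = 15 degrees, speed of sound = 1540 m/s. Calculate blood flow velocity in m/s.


v = fd * c / (2 * f0 * cos(theta))
v = 3556 * 1540 / (2 * 7.9000e+06 * cos(15))
v = 0.3588 m/s


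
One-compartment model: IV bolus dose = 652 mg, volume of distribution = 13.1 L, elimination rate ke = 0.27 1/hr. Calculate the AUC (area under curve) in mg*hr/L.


C0 = Dose/Vd = 652/13.1 = 49.771 mg/L
AUC = C0/ke = 49.771/0.27
AUC = 184.3 mg*hr/L


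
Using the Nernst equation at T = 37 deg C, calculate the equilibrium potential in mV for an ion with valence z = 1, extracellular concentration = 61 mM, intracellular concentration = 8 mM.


E = (RT/(zF)) * ln(C_out/C_in)
T = 37 + 273.15 = 310.15 K
E = (8.314 * 310.15 / (1 * 96485)) * ln(61/8)
E = 54.29 mV


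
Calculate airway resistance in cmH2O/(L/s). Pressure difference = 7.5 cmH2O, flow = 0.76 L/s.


R = dP / flow
R = 7.5 / 0.76
R = 9.868 cmH2O/(L/s)


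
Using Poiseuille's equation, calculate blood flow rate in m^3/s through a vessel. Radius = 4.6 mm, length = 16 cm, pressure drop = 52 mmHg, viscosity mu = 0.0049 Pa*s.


Q = pi*r^4*dP / (8*mu*L)
r = 0.0046 m, L = 0.16 m
dP = 52 mmHg = 6932.744 Pa
Q = 0.001555 m^3/s


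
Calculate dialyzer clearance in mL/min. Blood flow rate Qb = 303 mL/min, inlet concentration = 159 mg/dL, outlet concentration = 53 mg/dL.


K = Qb * (Cb_in - Cb_out) / Cb_in
K = 303 * (159 - 53) / 159
K = 202 mL/min


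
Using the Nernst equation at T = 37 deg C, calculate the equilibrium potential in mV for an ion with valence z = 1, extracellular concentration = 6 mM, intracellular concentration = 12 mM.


E = (RT/(zF)) * ln(C_out/C_in)
T = 37 + 273.15 = 310.15 K
E = (8.314 * 310.15 / (1 * 96485)) * ln(6/12)
E = -18.52 mV


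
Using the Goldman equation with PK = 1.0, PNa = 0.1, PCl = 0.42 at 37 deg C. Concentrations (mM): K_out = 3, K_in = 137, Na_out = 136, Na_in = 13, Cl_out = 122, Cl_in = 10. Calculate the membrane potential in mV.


Vm = (RT/F)*ln((PK*Ko + PNa*Nao + PCl*Cli)/(PK*Ki + PNa*Nai + PCl*Clo))
Numer = 20.8, Denom = 189.54
Vm = -59.05 mV


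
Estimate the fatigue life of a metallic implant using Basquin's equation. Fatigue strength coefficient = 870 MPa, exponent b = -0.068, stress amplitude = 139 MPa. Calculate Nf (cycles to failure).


sigma_a = sigma_f' * (2Nf)^b
2Nf = (sigma_a/sigma_f')^(1/b)
2Nf = (139/870)^(1/-0.068)
2Nf = 5.1677414e+11
Nf = 2.5839e+11


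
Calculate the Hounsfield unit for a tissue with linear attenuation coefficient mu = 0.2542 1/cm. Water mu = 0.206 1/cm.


HU = ((mu_tissue - mu_water) / mu_water) * 1000
HU = ((0.2542 - 0.206) / 0.206) * 1000
HU = 234


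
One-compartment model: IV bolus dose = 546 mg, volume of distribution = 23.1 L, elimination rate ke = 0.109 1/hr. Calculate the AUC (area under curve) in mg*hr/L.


C0 = Dose/Vd = 546/23.1 = 23.6364 mg/L
AUC = C0/ke = 23.6364/0.109
AUC = 216.8 mg*hr/L


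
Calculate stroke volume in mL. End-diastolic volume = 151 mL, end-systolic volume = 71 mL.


SV = EDV - ESV
SV = 151 - 71
SV = 80 mL


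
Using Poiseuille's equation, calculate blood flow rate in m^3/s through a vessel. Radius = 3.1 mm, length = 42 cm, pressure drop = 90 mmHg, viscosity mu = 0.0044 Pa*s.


Q = pi*r^4*dP / (8*mu*L)
r = 0.0031 m, L = 0.42 m
dP = 90 mmHg = 11998.98 Pa
Q = 2.3548e-04 m^3/s


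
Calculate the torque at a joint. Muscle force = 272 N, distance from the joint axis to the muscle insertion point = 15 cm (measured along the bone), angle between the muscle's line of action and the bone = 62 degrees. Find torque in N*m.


Torque = F * d * sin(theta)   (moment arm = d*sin(theta))
d = 15 cm = 0.15 m
Torque = 272 * 0.15 * sin(62)
Torque = 36.02 N*m


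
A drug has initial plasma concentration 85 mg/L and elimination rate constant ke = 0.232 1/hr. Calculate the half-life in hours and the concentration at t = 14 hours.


t_half = ln(2) / ke = 0.693147 / 0.232 = 2.988 hr
C(t) = C0 * exp(-ke*t) = 85 * exp(-0.232*14)
C(14) = 3.302 mg/L


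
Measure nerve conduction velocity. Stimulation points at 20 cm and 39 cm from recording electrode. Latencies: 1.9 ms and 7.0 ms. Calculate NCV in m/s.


Distance = (39 - 20) / 100 = 0.19 m
dt = (7.0 - 1.9) / 1000 = 0.0051 s
NCV = dist / dt = 37.25 m/s


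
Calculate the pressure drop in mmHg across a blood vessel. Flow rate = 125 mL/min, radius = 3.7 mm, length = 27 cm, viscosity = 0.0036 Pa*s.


dP = 8*mu*L*Q / (pi*r^4)
Q = 125 mL/min = 2.08333e-06 m^3/s
dP = 27.5142 Pa = 27.5142 / 133.322 mmHg = 0.2064 mmHg


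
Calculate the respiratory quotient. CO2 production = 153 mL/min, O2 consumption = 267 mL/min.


RQ = VCO2 / VO2
RQ = 153 / 267
RQ = 0.573


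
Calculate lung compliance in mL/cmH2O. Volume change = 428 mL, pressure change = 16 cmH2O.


C = dV / dP
C = 428 / 16
C = 26.75 mL/cmH2O


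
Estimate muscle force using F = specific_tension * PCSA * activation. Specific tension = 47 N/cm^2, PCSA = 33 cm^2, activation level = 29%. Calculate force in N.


F = sigma * PCSA * activation
F = 47 * 33 * 0.29
F = 449.8 N
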